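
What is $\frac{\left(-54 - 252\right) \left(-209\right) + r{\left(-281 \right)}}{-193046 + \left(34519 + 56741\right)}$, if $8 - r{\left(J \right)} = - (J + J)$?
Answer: $- \frac{31700}{50893} \approx -0.62288$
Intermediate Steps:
$r{\left(J \right)} = 8 + 2 J$ ($r{\left(J \right)} = 8 - - (J + J) = 8 - - 2 J = 8 + 2 J$)
$\frac{\left(-54 - 252\right) \left(-209\right) + r{\left(-281 \right)}}{-193046 + \left(34519 + 56741\right)} = \frac{\left(-54 - 252\right) \left(-209\right) + \left(8 + 2 \left(-281\right)\right)}{-193046 + \left(34519 + 56741\right)} = \frac{\left(-54 - 252\right) \left(-209\right) + \left(8 - 562\right)}{-193046 + 91260} = \frac{\left(-306\right) \left(-209\right) - 554}{-101786} = \left(63954 - 554\right) \left(- \frac{1}{101786}\right) = 63400 \left(- \frac{1}{101786}\right) = - \frac{31700}{50893}$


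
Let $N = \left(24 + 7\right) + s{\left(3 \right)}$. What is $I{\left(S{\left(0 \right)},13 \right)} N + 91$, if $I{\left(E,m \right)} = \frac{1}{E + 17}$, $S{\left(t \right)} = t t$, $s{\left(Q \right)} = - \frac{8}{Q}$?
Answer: $\frac{278}{3} \approx 92.667$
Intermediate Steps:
$N = \frac{85}{3}$ ($N = \left(24 + 7\right) - \frac{8}{3} = 31 - \frac{8}{3} = \frac{85}{3} \approx 28.333$)
$S{\left(t \right)} = t^{2}$
$I{\left(E,m \right)} = \frac{1}{17 + E}$
$I{\left(S{\left(0 \right)},13 \right)} N + 91 = \frac{1}{17 + 0^{2}} \cdot \frac{85}{3} + 91 = \frac{1}{17 + 0} \cdot \frac{85}{3} + 91 = \frac{1}{17} \cdot \frac{85}{3} + 91 = \frac{5}{3} + 91 = \frac{278}{3}$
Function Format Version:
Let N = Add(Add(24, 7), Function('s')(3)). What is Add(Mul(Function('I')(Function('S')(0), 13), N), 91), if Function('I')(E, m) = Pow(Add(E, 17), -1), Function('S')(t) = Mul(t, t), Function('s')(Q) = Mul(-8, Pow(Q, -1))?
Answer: Rational(278, 3) ≈ 92.667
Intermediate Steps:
N = Rational(85, 3) (N = Add(Add(24, 7), Mul(-8, Pow(3, -1))) = Add(31, Mul(-8, Rational(1, 3))) = Add(31, Rational(-8, 3)) = Rational(85, 3) ≈ 28.333)
Function('S')(t) = Pow(t, 2)
Function('I')(E, m) = Pow(Add(17, E), -1)
Add(Mul(Function('I')(Function('S')(0), 13), N), 91) = Add(Mul(Pow(Add(17, Pow(0, 2)), -1), Rational(85, 3)), 91) = Add(Mul(Pow(Add(17, 0), -1), Rational(85, 3)), 91) = Add(Mul(Pow(17, -1), Rational(85, 3)), 91) = Add(Mul(Rational(1, 17), Rational(85, 3)), 91) = Add(Rational(5, 3), 91) = Rational(278, 3)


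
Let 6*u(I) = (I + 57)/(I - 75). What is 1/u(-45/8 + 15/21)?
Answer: -26850/2917 ≈ -9.2047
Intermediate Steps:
u(I) = (57 + I)/(6*(-75 + I)) (u(I) = ((I + 57)/(I - 75))/6 = ((57 + I)/(-75 + I))/6 = (57 + I)/(6*(-75 + I)))
1/u(-45/8 + 15/21) = 1/((57 + (-45/8 + 15/21))/(6*(-75 + (-45/8 + 15/21)))) = 1/((57 + (-45*⅛ + 15*(1/21)))/(6*(-75 + (-45*⅛ + 15*(1/21))))) = 1/((57 + (-45/8 + 5/7))/(6*(-75 + (-45/8 + 5/7)))) = 1/((57 - 275/56)/(6*(-75 - 275/56))) = 1/((⅙)*(2917/56)/(-4475/56)) = 1/((⅙)*(-56/4475)*(2917/56)) = 1/(-2917/26850) = -26850/2917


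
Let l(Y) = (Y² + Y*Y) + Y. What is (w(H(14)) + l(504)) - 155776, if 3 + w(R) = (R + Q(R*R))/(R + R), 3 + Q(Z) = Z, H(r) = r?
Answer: 9877403/28 ≈ 3.5276e+5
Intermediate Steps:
l(Y) = Y + 2*Y² (l(Y) = (Y² + Y²) + Y = 2*Y² + Y = Y + 2*Y²)
Q(Z) = -3 + Z
w(R) = -3 + (-3 + R + R²)/(2*R) (w(R) = -3 + (R + (-3 + R*R))/(R + R) = -3 + (R + (-3 + R²))/((2*R)) = -3 + (-3 + R + R²)*(1/(2*R)) = -3 + (-3 + R + R²)/(2*R))
(w(H(14)) + l(504)) - 155776 = ((½)*(-3 + 14² - 5*14)/14 + 504*(1 + 2*504)) - 155776 = ((½)*(1/14)*(-3 + 196 - 70) + 504*(1 + 1008)) - 155776 = ((½)*(1/14)*123 + 504*1009) - 155776 = (123/28 + 508536) - 155776 = 14239131/28 - 155776 = 9877403/28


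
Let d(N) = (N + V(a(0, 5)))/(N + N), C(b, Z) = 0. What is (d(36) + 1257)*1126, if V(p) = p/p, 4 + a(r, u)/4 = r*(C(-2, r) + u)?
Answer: 50974583/36 ≈ 1.4160e+6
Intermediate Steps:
a(r, u) = -16 + 4*r*u (a(r, u) = -16 + 4*(r*(0 + u)) = -16 + 4*(r*u) = -16 + 4*r*u)
V(p) = 1
d(N) = (1 + N)/(2*N) (d(N) = (N + 1)/(N + N) = (1 + N)/((2*N)) = (1 + N)*(1/(2*N)) = (1 + N)/(2*N))
(d(36) + 1257)*1126 = ((½)*(1 + 36)/36 + 1257)*1126 = ((½)*(1/36)*37 + 1257)*1126 = (37/72 + 1257)*1126 = (90541/72)*1126 = 50974583/36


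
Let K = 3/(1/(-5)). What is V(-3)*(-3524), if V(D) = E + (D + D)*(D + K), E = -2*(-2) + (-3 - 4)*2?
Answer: -345352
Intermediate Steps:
K = -15 (K = 3/(-⅕) = 3*(-5) = -15)
E = -10 (E = 4 - 7*2 = 4 - 14 = -10)
V(D) = -10 + 2*D*(-15 + D) (V(D) = -10 + (D + D)*(D - 15) = -10 + (2*D)*(-15 + D) = -10 + 2*D*(-15 + D))
V(-3)*(-3524) = (-10 - 30*(-3) + 2*(-3)²)*(-3524) = (-10 + 90 + 2*9)*(-3524) = (-10 + 90 + 18)*(-3524) = 98*(-3524) = -345352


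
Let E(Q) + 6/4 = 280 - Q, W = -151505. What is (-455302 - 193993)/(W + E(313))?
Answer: 1298590/303079 ≈ 4.2847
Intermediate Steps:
E(Q) = 557/2 - Q (E(Q) = -3/2 + (280 - Q) = 557/2 - Q)
(-455302 - 193993)/(W + E(313)) = (-455302 - 193993)/(-151505 + (557/2 - 1*313)) = -649295/(-151505 + (557/2 - 313)) = -649295/(-151505 - 69/2) = -649295/(-303079/2) = -649295*(-2/303079) = 1298590/303079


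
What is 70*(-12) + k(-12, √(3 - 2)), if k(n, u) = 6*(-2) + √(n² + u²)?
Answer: -852 + √145 ≈ -839.96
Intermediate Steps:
k(n, u) = -12 + √(n² + u²)
70*(-12) + k(-12, √(3 - 2)) = 70*(-12) + (-12 + √((-12)² + (√(3 - 2))²)) = -840 + (-12 + √(144 + (√1)²)) = -840 + (-12 + √(144 + 1²)) = -840 + (-12 + √(144 + 1)) = -840 + (-12 + √145) = -852 + √145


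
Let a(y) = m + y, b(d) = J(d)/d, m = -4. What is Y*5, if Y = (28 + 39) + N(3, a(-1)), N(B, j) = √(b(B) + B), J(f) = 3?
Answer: 345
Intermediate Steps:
b(d) = 3/d
a(y) = -4 + y
N(B, j) = √(B + 3/B) (N(B, j) = √(3/B + B) = √(B + 3/B))
Y = 69 (Y = (28 + 39) + √(3 + 3/3) = 67 + √(3 + 3*(⅓)) = 67 + √(3 + 1) = 67 + √4 = 67 + 2 = 69)
Y*5 = 69*5 = 345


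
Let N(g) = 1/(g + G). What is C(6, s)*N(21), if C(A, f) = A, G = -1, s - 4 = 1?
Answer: 3/10 ≈ 0.30000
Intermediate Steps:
s = 5 (s = 4 + 1 = 5)
N(g) = 1/(-1 + g) (N(g) = 1/(g - 1) = 1/(-1 + g))
C(6, s)*N(21) = 6/(-1 + 21) = 6/20 = 6*(1/20) = 3/10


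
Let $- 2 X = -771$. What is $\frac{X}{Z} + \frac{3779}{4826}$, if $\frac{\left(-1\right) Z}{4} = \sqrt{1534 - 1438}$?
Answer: $\frac{3779}{4826} - \frac{257 \sqrt{6}}{64} \approx -9.0532$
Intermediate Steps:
$X = \frac{771}{2}$ ($X = \left(- \frac{1}{2}\right) \left(-771\right) = \frac{771}{2} \approx 385.5$)
$Z = - 16 \sqrt{6}$ ($Z = - 4 \sqrt{1534 - 1438} = - 4 \sqrt{96} = - 4 \cdot 4 \sqrt{6} = - 16 \sqrt{6} \approx -39.192$)
$\frac{X}{Z} + \frac{3779}{4826} = \frac{771}{2 \left(- 16 \sqrt{6}\right)} + \frac{3779}{4826} = \frac{771 \left(- \frac{\sqrt{6}}{96}\right)}{2} + 3779 \cdot \frac{1}{4826} = - \frac{257 \sqrt{6}}{64} + \frac{3779}{4826} = \frac{3779}{4826} - \frac{257 \sqrt{6}}{64}$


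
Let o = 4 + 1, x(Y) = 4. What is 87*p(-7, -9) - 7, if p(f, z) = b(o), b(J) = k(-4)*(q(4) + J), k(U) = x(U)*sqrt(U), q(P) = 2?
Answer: -7 + 4872*I ≈ -7.0 + 4872.0*I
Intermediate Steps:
k(U) = 4*sqrt(U)
o = 5
b(J) = 8*I*(2 + J) (b(J) = (4*sqrt(-4))*(2 + J) = (4*(2*I))*(2 + J) = (8*I)*(2 + J) = 8*I*(2 + J))
p(f, z) = 56*I (p(f, z) = 8*I*(2 + 5) = 8*I*7 = 56*I)
87*p(-7, -9) - 7 = 87*(56*I) - 7 = 4872*I - 7 = -7 + 4872*I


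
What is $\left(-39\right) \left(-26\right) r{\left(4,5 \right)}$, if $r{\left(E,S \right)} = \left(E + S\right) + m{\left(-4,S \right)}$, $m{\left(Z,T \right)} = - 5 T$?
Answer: $-16224$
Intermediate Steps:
$r{\left(E,S \right)} = E - 4 S$ ($r{\left(E,S \right)} = \left(E + S\right) - 5 S = E - 4 S$)
$\left(-39\right) \left(-26\right) r{\left(4,5 \right)} = \left(-39\right) \left(-26\right) \left(4 - 20\right) = 1014 \left(4 - 20\right) = 1014 \left(-16\right) = -16224$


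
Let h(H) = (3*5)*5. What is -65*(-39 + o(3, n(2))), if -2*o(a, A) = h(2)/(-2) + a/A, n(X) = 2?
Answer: 1365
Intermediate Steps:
h(H) = 75 (h(H) = 15*5 = 75)
o(a, A) = 75/4 - a/(2*A) (o(a, A) = -(75/(-2) + a/A)/2 = -(75*(-1/2) + a/A)/2 = -(-75/2 + a/A)/2 = 75/4 - a/(2*A))
-65*(-39 + o(3, n(2))) = -65*(-39 + (75/4 - 1/2*3/2)) = -65*(-39 + (75/4 - 1/2*3*1/2)) = -65*(-39 + (75/4 - 3/4)) = -65*(-39 + 18) = -65*(-21) = 1365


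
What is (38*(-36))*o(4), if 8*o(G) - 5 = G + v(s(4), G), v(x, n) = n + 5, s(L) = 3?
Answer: -3078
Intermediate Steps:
v(x, n) = 5 + n
o(G) = 5/4 + G/4 (o(G) = 5/8 + (G + (5 + G))/8 = 5/8 + (5 + 2*G)/8 = 5/8 + (5/8 + G/4) = 5/4 + G/4)
(38*(-36))*o(4) = (38*(-36))*(5/4 + (1/4)*4) = -1368*(5/4 + 1) = -1368*9/4 = -3078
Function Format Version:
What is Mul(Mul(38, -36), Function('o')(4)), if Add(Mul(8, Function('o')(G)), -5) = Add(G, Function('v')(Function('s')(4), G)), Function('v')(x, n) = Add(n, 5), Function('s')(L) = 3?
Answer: -3078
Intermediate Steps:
Function('v')(x, n) = Add(5, n)
Function('o')(G) = Add(Rational(5, 4), Mul(Rational(1, 4), G)) (Function('o')(G) = Add(Rational(5, 8), Mul(Rational(1, 8), Add(G, Add(5, G)))) = Add(Rational(5, 8), Mul(Rational(1, 8), Add(5, Mul(2, G)))) = Add(Rational(5, 8), Add(Rational(5, 8), Mul(Rational(1, 4), G))) = Add(Rational(5, 4), Mul(Rational(1, 4), G)))
Mul(Mul(38, -36), Function('o')(4)) = Mul(Mul(38, -36), Add(Rational(5, 4), Mul(Rational(1, 4), 4))) = Mul(-1368, Add(Rational(5, 4), 1)) = Mul(-1368, Rational(9, 4)) = -3078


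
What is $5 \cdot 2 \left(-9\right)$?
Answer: $-90$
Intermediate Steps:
$5 \cdot 2 \left(-9\right) = 10 \left(-9\right) = -90$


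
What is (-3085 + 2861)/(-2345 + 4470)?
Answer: -224/2125 ≈ -0.10541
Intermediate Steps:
(-3085 + 2861)/(-2345 + 4470) = -224/2125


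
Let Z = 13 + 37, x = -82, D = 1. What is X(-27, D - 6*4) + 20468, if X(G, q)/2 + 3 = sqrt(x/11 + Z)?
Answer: 20462 + 12*sqrt(143)/11 ≈ 20475.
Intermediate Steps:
Z = 50
X(G, q) = -6 + 12*sqrt(143)/11 (X(G, q) = -6 + 2*sqrt(-82/11 + 50) = -6 + 2*sqrt(468/11) = -6 + 2*(6*sqrt(143)/11) = -6 + 12*sqrt(143)/11)
X(-27, D - 6*4) + 20468 = (-6 + 12*sqrt(143)/11) + 20468 = 20462 + 12*sqrt(143)/11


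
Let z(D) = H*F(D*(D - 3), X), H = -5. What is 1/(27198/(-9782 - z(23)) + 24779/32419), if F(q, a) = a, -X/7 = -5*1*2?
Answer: -16987556/36000913 ≈ -0.47186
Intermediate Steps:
X = 70 (X = -7*(-5*1)*2 = -(-35)*2 = -7*(-10) = 70)
z(D) = -350 (z(D) = -5*70 = -350)
1/(27198/(-9782 - z(23)) + 24779/32419) = 1/(27198/(-9782 - 1*(-350)) + 24779/32419) = 1/(27198/(-9782 + 350) + 24779*(1/32419)) = 1/(27198/(-9432) + 24779/32419) = 1/(27198*(-1/9432) + 24779/32419) = 1/(-1511/524 + 24779/32419) = 1/(-36000913/16987556) = -16987556/36000913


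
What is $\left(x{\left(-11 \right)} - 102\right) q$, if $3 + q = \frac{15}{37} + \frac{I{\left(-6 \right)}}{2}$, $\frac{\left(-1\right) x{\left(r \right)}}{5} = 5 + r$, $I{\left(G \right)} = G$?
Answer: $\frac{14904}{37} \approx 402.81$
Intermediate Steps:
$x{\left(r \right)} = -25 - 5 r$ ($x{\left(r \right)} = - 5 \left(5 + r\right) = -25 - 5 r$)
$q = - \frac{207}{37}$ ($q = -3 + \left(\frac{15}{37} - \frac{6}{2}\right) = -3 + \left(15 \cdot \frac{1}{37} - 3\right) = -3 + \left(\frac{15}{37} - 3\right) = -3 - \frac{96}{37} = - \frac{207}{37} \approx -5.5946$)
$\left(x{\left(-11 \right)} - 102\right) q = \left(\left(-25 - -55\right) - 102\right) \left(- \frac{207}{37}\right) = \left(\left(-25 + 55\right) - 102\right) \left(- \frac{207}{37}\right) = \left(30 - 102\right) \left(- \frac{207}{37}\right) = \left(-72\right) \left(- \frac{207}{37}\right) = \frac{14904}{37}$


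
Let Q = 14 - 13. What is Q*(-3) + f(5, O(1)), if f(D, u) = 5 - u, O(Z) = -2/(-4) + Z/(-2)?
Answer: 2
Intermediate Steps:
O(Z) = ½ - Z/2 (O(Z) = -2*(-¼) + Z*(-½) = ½ - Z/2)
Q = 1
Q*(-3) + f(5, O(1)) = 1*(-3) + (5 - (½ - ½*1)) = -3 + (5 - (½ - ½)) = -3 + (5 - 1*0) = -3 + (5 + 0) = -3 + 5 = 2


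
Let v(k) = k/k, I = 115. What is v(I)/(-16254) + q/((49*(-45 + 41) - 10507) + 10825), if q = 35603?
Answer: 144672760/495747 ≈ 291.83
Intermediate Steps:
v(k) = 1
v(I)/(-16254) + q/((49*(-45 + 41) - 10507) + 10825) = 1/(-16254) + 35603/((49*(-45 + 41) - 10507) + 10825) = 1*(-1/16254) + 35603/((49*(-4) - 10507) + 10825) = -1/16254 + 35603/((-196 - 10507) + 10825) = -1/16254 + 35603/(-10703 + 10825) = -1/16254 + 35603/122 = 144672760/495747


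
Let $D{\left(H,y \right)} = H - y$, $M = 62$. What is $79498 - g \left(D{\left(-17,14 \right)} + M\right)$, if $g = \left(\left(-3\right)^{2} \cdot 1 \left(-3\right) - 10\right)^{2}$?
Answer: $37059$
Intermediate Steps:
$g = 1369$ ($g = \left(9 \cdot 1 \left(-3\right) - 10\right)^{2} = \left(9 \left(-3\right) - 10\right)^{2} = \left(-27 - 10\right)^{2} = \left(-37\right)^{2} = 1369$)
$79498 - g \left(D{\left(-17,14 \right)} + M\right) = 79498 - 1369 \left(\left(-17 - 14\right) + 62\right) = 79498 - 1369 \left(-31 + 62\right) = 79498 - 1369 \cdot 31 = 79498 - 42439 = 37059$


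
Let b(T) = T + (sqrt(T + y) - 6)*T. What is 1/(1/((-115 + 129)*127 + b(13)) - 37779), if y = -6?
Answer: -110812832181/4186397922250573 + 13*sqrt(7)/4186397922250573 ≈ -2.6470e-5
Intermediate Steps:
b(T) = T + T*(-6 + sqrt(-6 + T)) (b(T) = T + (sqrt(T - 6) - 6)*T = T + (sqrt(-6 + T) - 6)*T = T + (-6 + sqrt(-6 + T))*T = T + T*(-6 + sqrt(-6 + T)))
1/(1/((-115 + 129)*127 + b(13)) - 37779) = 1/(1/((-115 + 129)*127 + 13*(-5 + sqrt(-6 + 13))) - 37779) = 1/(1/(14*127 + 13*(-5 + sqrt(7))) - 37779) = 1/(1/(1778 + (-65 + 13*sqrt(7))) - 37779) = 1/(1/(1713 + 13*sqrt(7)) - 37779) = 1/(-37779 + 1/(1713 + 13*sqrt(7)))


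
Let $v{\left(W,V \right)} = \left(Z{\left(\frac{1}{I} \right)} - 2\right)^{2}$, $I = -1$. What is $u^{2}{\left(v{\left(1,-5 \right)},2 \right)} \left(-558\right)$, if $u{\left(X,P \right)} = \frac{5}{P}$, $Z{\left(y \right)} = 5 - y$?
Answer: $- \frac{6975}{2} \approx -3487.5$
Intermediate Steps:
$v{\left(W,V \right)} = 16$ ($v{\left(W,V \right)} = \left(\left(5 - \frac{1}{-1}\right) - 2\right)^{2} = \left(\left(5 - -1\right) - 2\right)^{2} = \left(\left(5 + 1\right) - 2\right)^{2} = \left(6 - 2\right)^{2} = 4^{2} = 16$)
$u^{2}{\left(v{\left(1,-5 \right)},2 \right)} \left(-558\right) = \left(\frac{5}{2}\right)^{2} \left(-558\right) = \frac{25}{4} \left(-558\right) = - \frac{6975}{2}$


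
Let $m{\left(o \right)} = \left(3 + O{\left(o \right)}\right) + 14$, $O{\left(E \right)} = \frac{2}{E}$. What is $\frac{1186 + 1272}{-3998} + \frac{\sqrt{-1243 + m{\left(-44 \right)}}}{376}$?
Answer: $- \frac{1229}{1999} + \frac{27 i \sqrt{814}}{8272} \approx -0.61481 + 0.093125 i$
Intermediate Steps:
$m{\left(o \right)} = 17 + \frac{2}{o}$ ($m{\left(o \right)} = \left(3 + \frac{2}{o}\right) + 14 = 17 + \frac{2}{o}$)
$\frac{1186 + 1272}{-3998} + \frac{\sqrt{-1243 + m{\left(-44 \right)}}}{376} = \frac{1186 + 1272}{-3998} + \frac{\sqrt{-1243 + \left(17 + \frac{2}{-44}\right)}}{376} = 2458 \left(- \frac{1}{3998}\right) + \sqrt{-1243 + \left(17 + 2 \left(- \frac{1}{44}\right)\right)} \frac{1}{376} = - \frac{1229}{1999} + \sqrt{-1243 + \left(17 - \frac{1}{22}\right)} \frac{1}{376} = - \frac{1229}{1999} + \sqrt{-1243 + \frac{373}{22}} \cdot \frac{1}{376} = - \frac{1229}{1999} + \sqrt{- \frac{26973}{22}} \cdot \frac{1}{376} = - \frac{1229}{1999} + \frac{27 i \sqrt{814}}{22} \cdot \frac{1}{376} = - \frac{1229}{1999} + \frac{27 i \sqrt{814}}{8272}$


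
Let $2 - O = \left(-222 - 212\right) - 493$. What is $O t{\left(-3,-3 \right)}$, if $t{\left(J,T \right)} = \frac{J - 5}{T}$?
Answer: $\frac{7432}{3} \approx 2477.3$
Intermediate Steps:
$t{\left(J,T \right)} = \frac{-5 + J}{T}$
$O = 929$ ($O = 2 - \left(\left(-222 - 212\right) - 493\right) = 2 - \left(-434 - 493\right) = 2 - -927 = 2 + 927 = 929$)
$O t{\left(-3,-3 \right)} = 929 \frac{-5 - 3}{-3} = 929 \left(\left(- \frac{1}{3}\right) \left(-8\right)\right) = 929 \cdot \frac{8}{3} = \frac{7432}{3}$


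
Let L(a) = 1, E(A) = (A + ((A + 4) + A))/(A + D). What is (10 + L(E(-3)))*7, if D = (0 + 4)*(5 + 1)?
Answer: 77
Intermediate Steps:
D = 24 (D = 4*6 = 24)
E(A) = (4 + 3*A)/(24 + A) (E(A) = (A + ((A + 4) + A))/(A + 24) = (A + ((4 + A) + A))/(24 + A) = (A + (4 + 2*A))/(24 + A) = (4 + 3*A)/(24 + A))
(10 + L(E(-3)))*7 = (10 + 1)*7 = 11*7 = 77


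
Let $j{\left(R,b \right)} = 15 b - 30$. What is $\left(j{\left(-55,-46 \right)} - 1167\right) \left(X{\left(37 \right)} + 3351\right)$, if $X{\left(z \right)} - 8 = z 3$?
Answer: $-6547890$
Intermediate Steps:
$X{\left(z \right)} = 8 + 3 z$ ($X{\left(z \right)} = 8 + z 3 = 8 + 3 z$)
$j{\left(R,b \right)} = -30 + 15 b$
$\left(j{\left(-55,-46 \right)} - 1167\right) \left(X{\left(37 \right)} + 3351\right) = \left(\left(-30 + 15 \left(-46\right)\right) - 1167\right) \left(\left(8 + 3 \cdot 37\right) + 3351\right) = \left(\left(-30 - 690\right) - 1167\right) \left(\left(8 + 111\right) + 3351\right) = \left(-720 - 1167\right) \left(119 + 3351\right) = \left(-1887\right) 3470 = -6547890$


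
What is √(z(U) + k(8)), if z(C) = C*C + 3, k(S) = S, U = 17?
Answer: 10*√3 ≈ 17.320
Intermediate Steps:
z(C) = 3 + C² (z(C) = C² + 3 = 3 + C²)
√(z(U) + k(8)) = √((3 + 17²) + 8) = √((3 + 289) + 8) = √(292 + 8) = √300 = 10*√3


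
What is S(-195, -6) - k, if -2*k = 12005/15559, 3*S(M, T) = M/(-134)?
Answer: 907835/1042453 ≈ 0.87086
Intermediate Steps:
S(M, T) = -M/402 (S(M, T) = (M/(-134))/3 = (M*(-1/134))/3 = (-M/134)/3 = -M/402)
k = -12005/31118 (k = -12005/(2*15559) = -½*12005/15559 = -12005/31118 ≈ -0.38579)
S(-195, -6) - k = -1/402*(-195) - 1*(-12005/31118) = 65/134 + 12005/31118 = 907835/1042453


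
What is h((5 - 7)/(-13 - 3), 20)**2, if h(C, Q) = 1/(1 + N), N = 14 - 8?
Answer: 1/49 ≈ 0.020408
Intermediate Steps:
N = 6
h(C, Q) = 1/7 (h(C, Q) = 1/(1 + 6) = 1/7)
h((5 - 7)/(-13 - 3), 20)**2 = (1/7)**2 = 1/49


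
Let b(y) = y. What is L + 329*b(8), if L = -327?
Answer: 2305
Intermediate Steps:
L + 329*b(8) = -327 + 329*8 = -327 + 2632 = 2305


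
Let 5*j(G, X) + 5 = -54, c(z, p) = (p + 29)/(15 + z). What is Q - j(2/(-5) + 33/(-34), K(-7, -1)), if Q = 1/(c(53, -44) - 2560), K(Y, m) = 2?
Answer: 2054253/174095 ≈ 11.800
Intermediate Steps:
c(z, p) = (29 + p)/(15 + z)
j(G, X) = -59/5 (j(G, X) = -1 + (⅕)*(-54) = -1 - 54/5 = -59/5)
Q = -68/174095 (Q = 1/((29 - 44)/(15 + 53) - 2560) = 1/(-15/68 - 2560) = 1/(-174095/68) = -68/174095 ≈ -0.00039059)
Q - j(2/(-5) + 33/(-34), K(-7, -1)) = -68/174095 - 1*(-59/5) = -68/174095 + 59/5 = 2054253/174095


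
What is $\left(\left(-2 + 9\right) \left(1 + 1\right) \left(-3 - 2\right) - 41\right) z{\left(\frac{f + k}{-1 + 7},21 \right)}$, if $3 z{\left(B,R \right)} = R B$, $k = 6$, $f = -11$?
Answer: $\frac{1295}{2} \approx 647.5$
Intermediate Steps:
$z{\left(B,R \right)} = \frac{B R}{3}$ ($z{\left(B,R \right)} = \frac{R B}{3} = \frac{B R}{3}$)
$\left(\left(-2 + 9\right) \left(1 + 1\right) \left(-3 - 2\right) - 41\right) z{\left(\frac{f + k}{-1 + 7},21 \right)} = \left(\left(-2 + 9\right) \left(1 + 1\right) \left(-3 - 2\right) - 41\right) \frac{1}{3} \frac{-11 + 6}{-1 + 7} \cdot 21 = \left(7 \cdot 2 \left(-5\right) - 41\right) \frac{1}{3} \left(- \frac{5}{6}\right) 21 = \left(7 \left(-10\right) - 41\right) \frac{1}{3} \left(\left(-5\right) \frac{1}{6}\right) 21 = \left(-70 - 41\right) \frac{1}{3} \left(- \frac{5}{6}\right) 21 = \left(-111\right) \left(- \frac{35}{6}\right) = \frac{1295}{2}$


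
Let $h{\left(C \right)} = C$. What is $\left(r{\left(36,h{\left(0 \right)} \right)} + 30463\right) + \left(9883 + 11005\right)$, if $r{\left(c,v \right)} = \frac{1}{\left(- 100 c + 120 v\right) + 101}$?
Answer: $\frac{179677148}{3499} \approx 51351.0$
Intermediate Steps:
$r{\left(c,v \right)} = \frac{1}{101 - 100 c + 120 v}$
$\left(r{\left(36,h{\left(0 \right)} \right)} + 30463\right) + \left(9883 + 11005\right) = \left(\frac{1}{101 - 3600 + 120 \cdot 0} + 30463\right) + \left(9883 + 11005\right) = \left(\frac{1}{101 - 3600 + 0} + 30463\right) + 20888 = \left(\frac{1}{-3499} + 30463\right) + 20888 = \left(- \frac{1}{3499} + 30463\right) + 20888 = \frac{106590036}{3499} + 20888 = \frac{179677148}{3499}$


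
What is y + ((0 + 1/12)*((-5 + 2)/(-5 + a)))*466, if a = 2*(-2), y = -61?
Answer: -865/18 ≈ -48.056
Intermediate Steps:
a = -4
y + ((0 + 1/12)*((-5 + 2)/(-5 + a)))*466 = -61 + ((0 + 1/12)*((-5 + 2)/(-5 - 4)))*466 = -61 + ((0 + 1*(1/12))*(-3/(-9)))*466 = -61 + ((0 + 1/12)*(-3*(-⅑)))*466 = -61 + ((1/12)*(⅓))*466 = -61 + (1/36)*466 = -61 + 233/18 = -865/18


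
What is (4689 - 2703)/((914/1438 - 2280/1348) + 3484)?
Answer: 160404586/281309277 ≈ 0.57021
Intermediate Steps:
(4689 - 2703)/((914/1438 - 2280/1348) + 3484) = 1986/((914*(1/1438) - 2280*1/1348) + 3484) = 1986/((457/719 - 570/337) + 3484) = 1986/(-255821/242303 + 3484) = 1986/(843927831/242303) = 1986*(242303/843927831) = 160404586/281309277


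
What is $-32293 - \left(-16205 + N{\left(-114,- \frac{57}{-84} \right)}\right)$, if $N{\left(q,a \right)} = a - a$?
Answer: $-16088$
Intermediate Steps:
$N{\left(q,a \right)} = 0$
$-32293 - \left(-16205 + N{\left(-114,- \frac{57}{-84} \right)}\right) = -32293 - \left(-16205 + 0\right) = -32293 - -16205 = -32293 + 16205 = -16088$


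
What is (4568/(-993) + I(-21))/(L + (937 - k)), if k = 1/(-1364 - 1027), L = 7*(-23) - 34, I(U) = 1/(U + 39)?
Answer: -21580369/3523408278 ≈ -0.0061249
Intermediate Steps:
I(U) = 1/(39 + U)
L = -195 (L = -161 - 34 = -195)
k = -1/2391 (k = 1/(-2391) = -1/2391 ≈ -0.00041824)
(4568/(-993) + I(-21))/(L + (937 - k)) = (4568/(-993) + 1/(39 - 21))/(-195 + (937 - 1*(-1/2391))) = (4568*(-1/993) + 1/18)/(-195 + (937 + 1/2391)) = (-4568/993 + 1/18)/(-195 + 2240368/2391) = -27077/(5958*1774123/2391) = -27077/5958*2391/1774123 = -21580369/3523408278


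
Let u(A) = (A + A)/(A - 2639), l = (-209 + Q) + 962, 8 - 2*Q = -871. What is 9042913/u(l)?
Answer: -493606553/90 ≈ -5.4845e+6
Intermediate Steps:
Q = 879/2 (Q = 4 - 1/2*(-871) = 4 + 871/2 = 879/2 ≈ 439.50)
l = 2385/2 (l = (-209 + 879/2) + 962 = 461/2 + 962 = 2385/2 ≈ 1192.5)
u(A) = 2*A/(-2639 + A) (u(A) = (2*A)/(-2639 + A) = 2*A/(-2639 + A))
9042913/u(l) = 9042913/((2*(2385/2)/(-2639 + 2385/2))) = 9042913/((2*(2385/2)/(-2893/2))) = 9042913/((2*(2385/2)*(-2/2893))) = 9042913/(-4770/2893) = 9042913*(-2893/4770) = -493606553/90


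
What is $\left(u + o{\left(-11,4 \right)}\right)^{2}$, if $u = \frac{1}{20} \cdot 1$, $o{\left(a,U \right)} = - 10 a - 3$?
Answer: $\frac{4583881}{400} \approx 11460.0$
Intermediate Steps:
$o{\left(a,U \right)} = -3 - 10 a$
$u = \frac{1}{20}$ ($u = \frac{1}{20} \cdot 1 = \frac{1}{20} \approx 0.05$)
$\left(u + o{\left(-11,4 \right)}\right)^{2} = \left(\frac{1}{20} - -107\right)^{2} = \left(\frac{1}{20} + \left(-3 + 110\right)\right)^{2} = \left(\frac{1}{20} + 107\right)^{2} = \left(\frac{2141}{20}\right)^{2} = \frac{4583881}{400}$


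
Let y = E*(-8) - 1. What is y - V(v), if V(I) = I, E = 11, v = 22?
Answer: -111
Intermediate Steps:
y = -89 (y = 11*(-8) - 1 = -88 - 1 = -89)
y - V(v) = -89 - 1*22 = -89 - 22 = -111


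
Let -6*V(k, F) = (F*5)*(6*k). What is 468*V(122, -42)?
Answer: 11990160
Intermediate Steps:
V(k, F) = -5*F*k (V(k, F) = -F*5*6*k/6 = -5*F*6*k/6 = -5*F*k)
468*V(122, -42) = 468*(-5*(-42)*122) = 468*25620 = 11990160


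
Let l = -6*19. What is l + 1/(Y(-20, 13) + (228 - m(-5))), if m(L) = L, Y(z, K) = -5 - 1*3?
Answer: -25649/225 ≈ -114.00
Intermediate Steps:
Y(z, K) = -8 (Y(z, K) = -5 - 3 = -8)
l = -114
l + 1/(Y(-20, 13) + (228 - m(-5))) = -114 + 1/(-8 + (228 - 1*(-5))) = -114 + 1/(-8 + (228 + 5)) = -114 + 1/(-8 + 233) = -114 + 1/225 = -25649/225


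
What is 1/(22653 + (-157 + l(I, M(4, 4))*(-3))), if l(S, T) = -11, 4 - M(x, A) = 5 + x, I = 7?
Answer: 1/22529 ≈ 4.4387e-5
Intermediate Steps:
M(x, A) = -1 - x (M(x, A) = 4 - (5 + x) = 4 + (-5 - x) = -1 - x)
1/(22653 + (-157 + l(I, M(4, 4))*(-3))) = 1/(22653 + (-157 - 11*(-3))) = 1/(22653 + (-157 + 33)) = 1/(22653 - 124) = 1/22529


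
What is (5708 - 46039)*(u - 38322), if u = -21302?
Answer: 2404695544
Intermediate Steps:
(5708 - 46039)*(u - 38322) = (5708 - 46039)*(-21302 - 38322) = -40331*(-59624) = 2404695544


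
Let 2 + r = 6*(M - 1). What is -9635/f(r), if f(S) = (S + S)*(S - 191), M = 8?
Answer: 1927/2416 ≈ 0.79760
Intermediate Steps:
r = 40 (r = -2 + 6*(8 - 1) = -2 + 6*7 = -2 + 42 = 40)
f(S) = 2*S*(-191 + S) (f(S) = (2*S)*(-191 + S) = 2*S*(-191 + S))
-9635/f(r) = -9635*1/(80*(-191 + 40)) = -9635/(2*40*(-151)) = -9635/(-12080) = -9635*(-1/12080) = 1927/2416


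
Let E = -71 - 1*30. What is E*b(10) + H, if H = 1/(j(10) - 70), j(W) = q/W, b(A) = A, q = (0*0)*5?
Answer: -70701/70 ≈ -1010.0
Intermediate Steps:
q = 0 (q = 0*5 = 0)
E = -101 (E = -71 - 30 = -101)
j(W) = 0 (j(W) = 0/W = 0)
H = -1/70 (H = 1/(0 - 70) = 1/(-70) = -1/70 ≈ -0.014286)
E*b(10) + H = -101*10 - 1/70 = -1010 - 1/70 = -70701/70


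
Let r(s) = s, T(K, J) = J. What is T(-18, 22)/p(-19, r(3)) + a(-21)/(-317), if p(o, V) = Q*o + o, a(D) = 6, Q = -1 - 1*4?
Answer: 3259/12046 ≈ 0.27055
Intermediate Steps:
Q = -5 (Q = -1 - 4 = -5)
p(o, V) = -4*o (p(o, V) = -5*o + o = -4*o)
T(-18, 22)/p(-19, r(3)) + a(-21)/(-317) = 22/((-4*(-19))) + 6/(-317) = 22/76 + 6*(-1/317) = 22*(1/76) - 6/317 = 11/38 - 6/317 = 3259/12046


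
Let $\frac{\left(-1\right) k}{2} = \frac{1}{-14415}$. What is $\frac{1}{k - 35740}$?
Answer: $- \frac{14415}{515192098} \approx -2.798 \cdot 10^{-5}$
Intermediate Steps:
$k = \frac{2}{14415}$ ($k = - \frac{2}{-14415} = \left(-2\right) \left(- \frac{1}{14415}\right) = \frac{2}{14415} \approx 0.00013874$)
$\frac{1}{k - 35740} = \frac{1}{\frac{2}{14415} - 35740} = \frac{1}{- \frac{515192098}{14415}} = - \frac{14415}{515192098}$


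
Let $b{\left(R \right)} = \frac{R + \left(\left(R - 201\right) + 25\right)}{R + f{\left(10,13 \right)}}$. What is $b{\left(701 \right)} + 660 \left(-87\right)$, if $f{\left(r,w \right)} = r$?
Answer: $- \frac{40824394}{711} \approx -57418.0$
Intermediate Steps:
$b{\left(R \right)} = \frac{-176 + 2 R}{10 + R}$ ($b{\left(R \right)} = \frac{R + \left(\left(R - 201\right) + 25\right)}{R + 10} = \frac{R + \left(\left(-201 + R\right) + 25\right)}{10 + R} = \frac{R + \left(-176 + R\right)}{10 + R} = \frac{-176 + 2 R}{10 + R}$)
$b{\left(701 \right)} + 660 \left(-87\right) = \frac{2 \left(-88 + 701\right)}{10 + 701} + 660 \left(-87\right) = 2 \cdot \frac{1}{711} \cdot 613 - 57420 = \frac{1226}{711} - 57420 = - \frac{40824394}{711}$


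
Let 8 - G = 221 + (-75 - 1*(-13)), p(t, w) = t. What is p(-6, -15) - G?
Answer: 145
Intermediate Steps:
G = -151 (G = 8 - (221 + (-75 - 1*(-13))) = 8 - (221 + (-75 + 13)) = 8 - (221 - 62) = 8 - 1*159 = 8 - 159 = -151)
p(-6, -15) - G = -6 - 1*(-151) = -6 + 151 = 145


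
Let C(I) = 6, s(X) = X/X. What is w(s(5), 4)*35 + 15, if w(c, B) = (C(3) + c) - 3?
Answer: 155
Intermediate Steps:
s(X) = 1
w(c, B) = 3 + c (w(c, B) = (6 + c) - 3 = 3 + c)
w(s(5), 4)*35 + 15 = (3 + 1)*35 + 15 = 4*35 + 15 = 140 + 15 = 155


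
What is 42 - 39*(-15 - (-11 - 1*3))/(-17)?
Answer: 675/17 ≈ 39.706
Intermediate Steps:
42 - 39*(-15 - (-11 - 1*3))/(-17) = 42 - 39*(-15 - (-11 - 3))*(-1)/17 = 42 - 39*(-15 - 1*(-14))*(-1)/17 = 42 - 39*(-15 + 14)*(-1)/17 = 42 - (-39)*(-1)/17 = 42 - 39*1/17 = 42 - 39/17 = 675/17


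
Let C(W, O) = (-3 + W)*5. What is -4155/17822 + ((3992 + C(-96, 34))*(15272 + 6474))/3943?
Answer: 1355271187199/70272146 ≈ 19286.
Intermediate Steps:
C(W, O) = -15 + 5*W
-4155/17822 + ((3992 + C(-96, 34))*(15272 + 6474))/3943 = -4155/17822 + ((3992 + (-15 + 5*(-96)))*(15272 + 6474))/3943 = -4155*1/17822 + ((3992 + (-15 - 480))*21746)*(1/3943) = -4155/17822 + ((3992 - 495)*21746)*(1/3943) = -4155/17822 + (3497*21746)*(1/3943) = -4155/17822 + 76045762*(1/3943) = -4155/17822 + 76045762/3943 = 1355271187199/70272146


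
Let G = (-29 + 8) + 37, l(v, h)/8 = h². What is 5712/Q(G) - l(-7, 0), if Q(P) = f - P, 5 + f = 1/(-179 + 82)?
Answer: -277032/1019 ≈ -271.87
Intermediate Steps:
f = -486/97 (f = -5 + 1/(-179 + 82) = -5 + 1/(-97) = -5 - 1/97 = -486/97 ≈ -5.0103)
l(v, h) = 8*h²
G = 16 (G = -21 + 37 = 16)
Q(P) = -486/97 - P
5712/Q(G) - l(-7, 0) = 5712/(-486/97 - 1*16) - 8*0² = 5712/(-486/97 - 16) - 8*0 = 5712/(-2038/97) - 1*0 = 5712*(-97/2038) + 0 = -277032/1019 + 0 = -277032/1019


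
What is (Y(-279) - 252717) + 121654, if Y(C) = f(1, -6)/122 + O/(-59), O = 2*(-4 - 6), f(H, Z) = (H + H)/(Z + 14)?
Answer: -3773556077/28792 ≈ -1.3106e+5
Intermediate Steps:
f(H, Z) = 2*H/(14 + Z) (f(H, Z) = (2*H)/(14 + Z) = 2*H/(14 + Z))
O = -20 (O = 2*(-10) = -20)
Y(C) = 9819/28792 (Y(C) = (2*1/(14 - 6))/122 - 20/(-59) = (2*1/8)*(1/122) - 20*(-1/59) = (2*1*(⅛))*(1/122) + 20/59 = (¼)*(1/122) + 20/59 = 1/488 + 20/59 = 9819/28792)
(Y(-279) - 252717) + 121654 = (9819/28792 - 252717) + 121654 = -7276218045/28792 + 121654 = -3773556077/28792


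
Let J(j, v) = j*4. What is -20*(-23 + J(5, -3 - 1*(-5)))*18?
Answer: 1080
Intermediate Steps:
J(j, v) = 4*j
-20*(-23 + J(5, -3 - 1*(-5)))*18 = -20*(-23 + 4*5)*18 = -20*(-23 + 20)*18 = -20*(-3)*18 = 60*18 = 1080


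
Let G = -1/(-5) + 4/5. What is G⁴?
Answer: 1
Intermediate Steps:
G = 1 (G = -1*(-⅕) + 4*(⅕) = ⅕ + ⅘ = 1)
G⁴ = 1⁴ = 1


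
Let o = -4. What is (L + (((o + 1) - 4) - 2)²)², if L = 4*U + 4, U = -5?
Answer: 4225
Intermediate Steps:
L = -16 (L = 4*(-5) + 4 = -20 + 4 = -16)
(L + (((o + 1) - 4) - 2)²)² = (-16 + (((-4 + 1) - 4) - 2)²)² = (-16 + ((-3 - 4) - 2)²)² = (-16 + (-7 - 2)²)² = (-16 + (-9)²)² = (-16 + 81)² = 65² = 4225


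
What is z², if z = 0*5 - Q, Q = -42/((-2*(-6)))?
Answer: 49/4 ≈ 12.250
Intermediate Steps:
Q = -7/2 (Q = -42/12 = -42*1/12 = -7/2 ≈ -3.5000)
z = 7/2 (z = 0*5 - 1*(-7/2) = 0 + 7/2 = 7/2 ≈ 3.5000)
z² = (7/2)² = 49/4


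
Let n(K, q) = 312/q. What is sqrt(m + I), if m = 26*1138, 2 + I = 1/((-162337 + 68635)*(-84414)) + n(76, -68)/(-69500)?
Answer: sqrt(179439435831961452873764623941895)/77878184849850 ≈ 172.01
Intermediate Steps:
I = -4672536850363379/2336345545495500 (I = -2 + (1/((-162337 + 68635)*(-84414)) + (312/(-68))/(-69500)) = -2 + (-1/84414/(-93702) + (312*(-1/68))*(-1/69500)) = -2 + (-1/93702*(-1/84414) - 78/17*(-1/69500)) = -2 + (1/7909760628 + 39/590750) = -2 + 154240627621/2336345545495500 = -4672536850363379/2336345545495500 ≈ -1.9999)
m = 29588
sqrt(m + I) = sqrt(29588 - 4672536850363379/2336345545495500) = sqrt(69123119463270490621/2336345545495500) = sqrt(179439435831961452873764623941895)/77878184849850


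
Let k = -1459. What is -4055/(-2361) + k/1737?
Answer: 1199612/1367019 ≈ 0.87754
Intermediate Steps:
-4055/(-2361) + k/1737 = -4055/(-2361) - 1459/1737 = -4055*(-1/2361) - 1459*1/1737 = 4055/2361 - 1459/1737 = 1199612/1367019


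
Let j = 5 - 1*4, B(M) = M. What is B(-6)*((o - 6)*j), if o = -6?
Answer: 72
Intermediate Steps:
j = 1 (j = 5 - 4 = 1)
B(-6)*((o - 6)*j) = -6*(-6 - 6) = -(-72) = -6*(-12) = 72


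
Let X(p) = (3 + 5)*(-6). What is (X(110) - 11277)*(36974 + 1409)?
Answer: -434687475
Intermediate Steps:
X(p) = -48 (X(p) = 8*(-6) = -48)
(X(110) - 11277)*(36974 + 1409) = (-48 - 11277)*(36974 + 1409) = -11325*38383 = -434687475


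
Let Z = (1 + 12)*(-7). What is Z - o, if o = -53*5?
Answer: 174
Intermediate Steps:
Z = -91 (Z = 13*(-7) = -91)
o = -265
Z - o = -91 - 1*(-265) = -91 + 265 = 174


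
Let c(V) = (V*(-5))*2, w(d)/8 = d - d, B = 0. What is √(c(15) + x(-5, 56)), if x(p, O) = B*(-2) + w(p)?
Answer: 5*I*√6 ≈ 12.247*I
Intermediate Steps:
w(d) = 0 (w(d) = 8*(d - d) = 8*0 = 0)
x(p, O) = 0 (x(p, O) = 0*(-2) + 0 = 0 + 0 = 0)
c(V) = -10*V (c(V) = -5*V*2 = -10*V)
√(c(15) + x(-5, 56)) = √(-10*15 + 0) = √(-150 + 0) = √(-150) = 5*I*√6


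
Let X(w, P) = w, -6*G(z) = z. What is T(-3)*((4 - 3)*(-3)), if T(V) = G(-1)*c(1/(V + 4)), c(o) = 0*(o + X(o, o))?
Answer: 0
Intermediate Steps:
G(z) = -z/6
c(o) = 0 (c(o) = 0*(o + o) = 0*(2*o) = 0)
T(V) = 0 (T(V) = -1/6*(-1)*0 = (1/6)*0 = 0)
T(-3)*((4 - 3)*(-3)) = 0*((4 - 3)*(-3)) = 0*(1*(-3)) = 0*(-3) = 0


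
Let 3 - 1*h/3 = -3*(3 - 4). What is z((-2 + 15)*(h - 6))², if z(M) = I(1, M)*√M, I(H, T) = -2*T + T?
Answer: -474552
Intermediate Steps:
I(H, T) = -T
h = 0 (h = 9 - (-9)*(3 - 4) = 9 - (-9)*(-1) = 9 - 3*3 = 9 - 9 = 0)
z(M) = -M^(3/2) (z(M) = (-M)*√M = -M^(3/2))
z((-2 + 15)*(h - 6))² = (-((-2 + 15)*(0 - 6))^(3/2))² = (-(13*(-6))^(3/2))² = (-(-78)^(3/2))² = (-(-78)*I*√78)² = (78*I*√78)² = -474552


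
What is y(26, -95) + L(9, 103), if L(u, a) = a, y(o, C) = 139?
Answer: 242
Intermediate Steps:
y(26, -95) + L(9, 103) = 139 + 103 = 242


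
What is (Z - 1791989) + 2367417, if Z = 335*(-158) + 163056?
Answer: 685554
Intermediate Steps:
Z = 110126 (Z = -52930 + 163056 = 110126)
(Z - 1791989) + 2367417 = (110126 - 1791989) + 2367417 = -1681863 + 2367417 = 685554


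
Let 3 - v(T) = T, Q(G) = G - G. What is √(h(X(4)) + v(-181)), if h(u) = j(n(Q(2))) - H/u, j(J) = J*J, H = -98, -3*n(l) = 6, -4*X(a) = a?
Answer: 3*√10 ≈ 9.4868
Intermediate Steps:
X(a) = -a/4
Q(G) = 0
n(l) = -2 (n(l) = -⅓*6 = -2)
v(T) = 3 - T
j(J) = J²
h(u) = 4 + 98/u (h(u) = (-2)² - (-98)/u = 4 + 98/u)
√(h(X(4)) + v(-181)) = √((4 + 98/((-¼*4))) + (3 - 1*(-181))) = √((4 + 98/(-1)) + (3 + 181)) = √((4 + 98*(-1)) + 184) = √((4 - 98) + 184) = √(-94 + 184) = √90 = 3*√10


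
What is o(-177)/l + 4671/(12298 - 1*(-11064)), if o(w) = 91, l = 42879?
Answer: 202413751/1001739198 ≈ 0.20206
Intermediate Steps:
o(-177)/l + 4671/(12298 - 1*(-11064)) = 91/42879 + 4671/(12298 - 1*(-11064)) = 91*(1/42879) + 4671/(12298 + 11064) = 91/42879 + 4671/23362 = 202413751/1001739198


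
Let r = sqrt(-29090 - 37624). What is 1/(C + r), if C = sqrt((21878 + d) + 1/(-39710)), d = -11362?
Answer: 2090/(sqrt(45934939490) + 2090*I*sqrt(66714)) ≈ 0.0013278 - 0.0033444*I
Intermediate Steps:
r = I*sqrt(66714) (r = sqrt(-66714) = I*sqrt(66714) ≈ 258.29*I)
C = sqrt(45934939490)/2090 (C = sqrt((21878 - 11362) + 1/(-39710)) = sqrt(10516 - 1/39710) = sqrt(417590359/39710) = sqrt(45934939490)/2090 ≈ 102.55)
1/(C + r) = 1/(sqrt(45934939490)/2090 + I*sqrt(66714))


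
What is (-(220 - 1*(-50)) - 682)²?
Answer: 906304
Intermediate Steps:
(-(220 - 1*(-50)) - 682)² = (-(220 + 50) - 682)² = (-1*270 - 682)² = (-270 - 682)² = (-952)² = 906304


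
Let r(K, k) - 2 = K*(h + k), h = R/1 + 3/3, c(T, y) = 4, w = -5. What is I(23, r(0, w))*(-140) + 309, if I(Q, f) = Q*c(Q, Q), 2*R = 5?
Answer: -12571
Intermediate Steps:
R = 5/2 (R = (½)*5 = 5/2 ≈ 2.5000)
h = 7/2 (h = (5/2)/1 + 3/3 = (5/2)*1 + 3*(⅓) = 5/2 + 1 = 7/2 ≈ 3.5000)
r(K, k) = 2 + K*(7/2 + k)
I(Q, f) = 4*Q (I(Q, f) = Q*4 = 4*Q)
I(23, r(0, w))*(-140) + 309 = (4*23)*(-140) + 309 = 92*(-140) + 309 = -12880 + 309 = -12571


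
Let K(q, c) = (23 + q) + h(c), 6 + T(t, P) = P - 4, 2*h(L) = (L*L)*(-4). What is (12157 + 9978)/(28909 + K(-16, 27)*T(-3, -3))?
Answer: 22135/47772 ≈ 0.46335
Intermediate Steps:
h(L) = -2*L**2 (h(L) = ((L*L)*(-4))/2 = (L**2*(-4))/2 = (-4*L**2)/2 = -2*L**2)
T(t, P) = -10 + P (T(t, P) = -6 + (P - 4) = -6 + (-4 + P) = -10 + P)
K(q, c) = 23 + q - 2*c**2 (K(q, c) = (23 + q) - 2*c**2 = 23 + q - 2*c**2)
(12157 + 9978)/(28909 + K(-16, 27)*T(-3, -3)) = (12157 + 9978)/(28909 + (23 - 16 - 2*27**2)*(-10 - 3)) = 22135/(28909 + (23 - 16 - 2*729)*(-13)) = 22135/(28909 + (23 - 16 - 1458)*(-13)) = 22135/(28909 - 1451*(-13)) = 22135/(28909 + 18863) = 22135/47772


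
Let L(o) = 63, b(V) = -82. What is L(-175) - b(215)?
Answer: 145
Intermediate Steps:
L(-175) - b(215) = 63 - 1*(-82) = 63 + 82 = 145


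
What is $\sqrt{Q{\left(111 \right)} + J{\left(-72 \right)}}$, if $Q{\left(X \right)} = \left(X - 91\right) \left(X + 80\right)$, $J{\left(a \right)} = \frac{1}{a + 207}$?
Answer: $\frac{\sqrt{7735515}}{45} \approx 61.806$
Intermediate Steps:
$J{\left(a \right)} = \frac{1}{207 + a}$
$Q{\left(X \right)} = \left(-91 + X\right) \left(80 + X\right)$
$\sqrt{Q{\left(111 \right)} + J{\left(-72 \right)}} = \sqrt{\left(-7280 + 111^{2} - 1221\right) + \frac{1}{207 - 72}} = \sqrt{\left(-7280 + 12321 - 1221\right) + \frac{1}{135}} = \sqrt{3820 + \frac{1}{135}} = \sqrt{\frac{515701}{135}} = \frac{\sqrt{7735515}}{45}$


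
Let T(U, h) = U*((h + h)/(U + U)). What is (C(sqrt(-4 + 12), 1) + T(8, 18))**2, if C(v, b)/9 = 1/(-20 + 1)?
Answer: 110889/361 ≈ 307.17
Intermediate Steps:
T(U, h) = h (T(U, h) = U*((2*h)/((2*U))) = U*((2*h)*(1/(2*U))) = U*(h/U) = h)
C(v, b) = -9/19 (C(v, b) = 9/(-20 + 1) = 9/(-19) = 9*(-1/19) = -9/19)
(C(sqrt(-4 + 12), 1) + T(8, 18))**2 = (-9/19 + 18)**2 = (333/19)**2 = 110889/361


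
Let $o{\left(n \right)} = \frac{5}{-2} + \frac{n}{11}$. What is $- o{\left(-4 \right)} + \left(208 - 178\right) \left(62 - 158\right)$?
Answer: $- \frac{63297}{22} \approx -2877.1$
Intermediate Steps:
$o{\left(n \right)} = - \frac{5}{2} + \frac{n}{11}$ ($o{\left(n \right)} = 5 \left(- \frac{1}{2}\right) + n \frac{1}{11} = - \frac{5}{2} + \frac{n}{11}$)
$- o{\left(-4 \right)} + \left(208 - 178\right) \left(62 - 158\right) = - (- \frac{5}{2} + \frac{1}{11} \left(-4\right)) + \left(208 - 178\right) \left(62 - 158\right) = - (- \frac{5}{2} - \frac{4}{11}) + 30 \left(-96\right) = \left(-1\right) \left(- \frac{63}{22}\right) - 2880 = \frac{63}{22} - 2880 = - \frac{63297}{22}$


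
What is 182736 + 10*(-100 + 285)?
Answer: 184586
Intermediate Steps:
182736 + 10*(-100 + 285) = 182736 + 10*185 = 182736 + 1850 = 184586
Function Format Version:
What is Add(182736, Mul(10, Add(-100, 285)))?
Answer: 184586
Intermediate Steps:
Add(182736, Mul(10, Add(-100, 285))) = Add(182736, Mul(10, 185)) = Add(182736, 1850) = 184586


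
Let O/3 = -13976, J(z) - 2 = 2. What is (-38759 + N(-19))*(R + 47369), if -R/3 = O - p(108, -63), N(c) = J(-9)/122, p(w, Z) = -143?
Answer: -408370835028/61 ≈ -6.6946e+9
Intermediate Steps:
J(z) = 4 (J(z) = 2 + 2 = 4)
O = -41928 (O = 3*(-13976) = -41928)
N(c) = 2/61 (N(c) = 4/122 = 4*(1/122) = 2/61)
R = 125355 (R = -3*(-41928 - 1*(-143)) = -3*(-41928 + 143) = -3*(-41785) = 125355)
(-38759 + N(-19))*(R + 47369) = (-38759 + 2/61)*(125355 + 47369) = -2364297/61*172724 = -408370835028/61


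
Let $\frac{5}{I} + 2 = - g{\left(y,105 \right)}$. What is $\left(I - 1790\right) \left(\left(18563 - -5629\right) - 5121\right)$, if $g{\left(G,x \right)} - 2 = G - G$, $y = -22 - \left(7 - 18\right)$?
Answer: $- \frac{136643715}{4} \approx -3.4161 \cdot 10^{7}$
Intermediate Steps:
$y = -11$ ($y = -22 - -11 = -22 + 11 = -11$)
$g{\left(G,x \right)} = 2$ ($g{\left(G,x \right)} = 2 + \left(G - G\right) = 2 + 0 = 2$)
$I = - \frac{5}{4}$ ($I = \frac{5}{-2 - 2} = \frac{5}{-4} = 5 \left(- \frac{1}{4}\right) = - \frac{5}{4} \approx -1.25$)
$\left(I - 1790\right) \left(\left(18563 - -5629\right) - 5121\right) = \left(- \frac{5}{4} - 1790\right) \left(\left(18563 - -5629\right) - 5121\right) = - \frac{7165 \left(\left(18563 + 5629\right) - 5121\right)}{4} = - \frac{7165 \left(24192 - 5121\right)}{4} = \left(- \frac{7165}{4}\right) 19071 = - \frac{136643715}{4}$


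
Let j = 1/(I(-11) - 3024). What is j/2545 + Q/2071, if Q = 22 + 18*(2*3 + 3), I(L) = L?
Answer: 1421227729/15996559325 ≈ 0.088846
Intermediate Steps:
j = -1/3035 (j = 1/(-11 - 3024) = 1/(-3035) = -1/3035 ≈ -0.00032949)
Q = 184 (Q = 22 + 18*(6 + 3) = 22 + 18*9 = 22 + 162 = 184)
j/2545 + Q/2071 = -1/3035/2545 + 184/2071 = -1/3035*1/2545 + 184*(1/2071) = -1/7724075 + 184/2071 = 1421227729/15996559325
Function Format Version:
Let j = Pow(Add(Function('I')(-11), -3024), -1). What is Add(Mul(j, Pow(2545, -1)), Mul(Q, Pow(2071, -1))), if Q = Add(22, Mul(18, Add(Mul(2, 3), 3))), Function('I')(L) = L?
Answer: Rational(1421227729, 15996559325) ≈ 0.088846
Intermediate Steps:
j = Rational(-1, 3035) (j = Pow(Add(-11, -3024), -1) = Pow(-3035, -1) = Rational(-1, 3035) ≈ -0.00032949)
Q = 184 (Q = Add(22, Mul(18, Add(6, 3))) = Add(22, Mul(18, 9)) = Add(22, 162) = 184)
Add(Mul(j, Pow(2545, -1)), Mul(Q, Pow(2071, -1))) = Add(Mul(Rational(-1, 3035), Pow(2545, -1)), Mul(184, Pow(2071, -1))) = Add(Mul(Rational(-1, 3035), Rational(1, 2545)), Mul(184, Rational(1, 2071))) = Add(Rational(-1, 7724075), Rational(184, 2071)) = Rational(1421227729, 15996559325)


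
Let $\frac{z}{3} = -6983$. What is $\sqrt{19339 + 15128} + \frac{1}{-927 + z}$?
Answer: $- \frac{1}{21876} + \sqrt{34467} \approx 185.65$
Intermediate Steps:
$z = -20949$ ($z = 3 \left(-6983\right) = -20949$)
$\sqrt{19339 + 15128} + \frac{1}{-927 + z} = \sqrt{19339 + 15128} + \frac{1}{-927 - 20949} = \sqrt{34467} + \frac{1}{-21876} = \sqrt{34467} - \frac{1}{21876} = - \frac{1}{21876} + \sqrt{34467}$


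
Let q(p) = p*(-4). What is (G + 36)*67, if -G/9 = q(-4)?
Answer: -7236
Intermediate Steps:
q(p) = -4*p
G = -144 (G = -(-36)*(-4) = -9*16 = -144)
(G + 36)*67 = (-144 + 36)*67 = -108*67 = -7236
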